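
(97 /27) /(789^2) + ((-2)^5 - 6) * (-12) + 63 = 8723386870 /16808067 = 519.00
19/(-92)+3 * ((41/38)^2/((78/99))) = 3649303/863512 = 4.23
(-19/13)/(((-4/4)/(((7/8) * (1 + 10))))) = 1463/104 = 14.07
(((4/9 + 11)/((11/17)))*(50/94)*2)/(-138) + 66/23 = 38153/13959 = 2.73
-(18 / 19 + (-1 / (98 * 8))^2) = -11063827 / 11678464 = -0.95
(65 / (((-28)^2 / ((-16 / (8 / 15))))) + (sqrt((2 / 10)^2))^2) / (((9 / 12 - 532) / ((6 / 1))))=71949 / 2603125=0.03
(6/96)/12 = 1/192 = 0.01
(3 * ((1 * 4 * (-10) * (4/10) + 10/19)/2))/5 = -441/95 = -4.64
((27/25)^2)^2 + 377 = 147797066/390625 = 378.36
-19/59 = -0.32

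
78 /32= 39 /16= 2.44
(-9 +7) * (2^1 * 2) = -8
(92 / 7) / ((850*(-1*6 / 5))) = -23 / 1785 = -0.01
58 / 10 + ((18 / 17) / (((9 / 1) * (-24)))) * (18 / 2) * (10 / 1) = 911 / 170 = 5.36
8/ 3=2.67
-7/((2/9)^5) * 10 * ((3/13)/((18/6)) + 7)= -47534445/52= -914123.94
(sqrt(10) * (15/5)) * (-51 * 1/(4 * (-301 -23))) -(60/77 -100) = 99.59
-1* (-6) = 6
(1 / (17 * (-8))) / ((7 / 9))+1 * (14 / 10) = 1.39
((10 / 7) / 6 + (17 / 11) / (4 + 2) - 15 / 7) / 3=-761 / 1386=-0.55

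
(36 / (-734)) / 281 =-18 / 103127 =-0.00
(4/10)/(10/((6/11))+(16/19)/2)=114/5345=0.02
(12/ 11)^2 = 144/ 121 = 1.19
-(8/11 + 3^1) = -41/11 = -3.73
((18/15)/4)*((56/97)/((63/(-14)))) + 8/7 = 11248/10185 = 1.10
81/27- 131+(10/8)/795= -81407/636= -128.00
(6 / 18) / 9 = 1 / 27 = 0.04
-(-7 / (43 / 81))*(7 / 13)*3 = 11907 / 559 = 21.30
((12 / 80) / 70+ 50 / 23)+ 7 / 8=24561 / 8050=3.05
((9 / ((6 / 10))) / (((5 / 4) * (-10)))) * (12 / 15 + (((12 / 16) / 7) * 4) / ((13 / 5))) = -2634 / 2275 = -1.16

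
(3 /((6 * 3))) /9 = 1 /54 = 0.02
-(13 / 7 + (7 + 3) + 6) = -125 / 7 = -17.86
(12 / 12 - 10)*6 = -54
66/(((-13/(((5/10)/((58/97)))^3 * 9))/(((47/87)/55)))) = -386060679/1471144480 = -0.26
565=565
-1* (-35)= 35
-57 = -57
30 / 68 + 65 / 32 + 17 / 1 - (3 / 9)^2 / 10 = 476413 / 24480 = 19.46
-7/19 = -0.37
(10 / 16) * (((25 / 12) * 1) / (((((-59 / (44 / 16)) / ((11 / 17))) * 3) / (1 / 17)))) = -15125 / 19642752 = -0.00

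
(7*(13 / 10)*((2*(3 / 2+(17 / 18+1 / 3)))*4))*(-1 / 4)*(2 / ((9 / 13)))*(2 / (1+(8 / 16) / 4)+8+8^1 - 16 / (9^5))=-12418471520 / 4782969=-2596.39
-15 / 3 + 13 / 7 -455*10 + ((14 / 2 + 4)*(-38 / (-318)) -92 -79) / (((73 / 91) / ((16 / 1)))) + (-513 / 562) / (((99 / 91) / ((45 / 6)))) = -7980093467341 / 1004562636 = -7943.85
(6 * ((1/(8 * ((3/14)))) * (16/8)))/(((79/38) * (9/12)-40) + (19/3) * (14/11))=-35112/152387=-0.23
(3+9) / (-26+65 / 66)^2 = 52272 / 2725801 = 0.02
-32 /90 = -16 /45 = -0.36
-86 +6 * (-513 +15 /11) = -3155.82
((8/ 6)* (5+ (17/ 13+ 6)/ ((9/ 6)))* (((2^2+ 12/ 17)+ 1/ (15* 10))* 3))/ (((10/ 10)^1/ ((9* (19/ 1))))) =35161742/ 1105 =31820.58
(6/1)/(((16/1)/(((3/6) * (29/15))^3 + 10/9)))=54389/72000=0.76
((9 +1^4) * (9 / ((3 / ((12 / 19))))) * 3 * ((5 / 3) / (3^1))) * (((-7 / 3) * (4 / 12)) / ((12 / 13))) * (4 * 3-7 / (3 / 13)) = 250250 / 513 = 487.82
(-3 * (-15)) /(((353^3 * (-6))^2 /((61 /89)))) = 305 /688808075833076324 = 0.00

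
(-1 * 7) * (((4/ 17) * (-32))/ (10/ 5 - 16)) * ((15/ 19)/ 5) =-192/ 323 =-0.59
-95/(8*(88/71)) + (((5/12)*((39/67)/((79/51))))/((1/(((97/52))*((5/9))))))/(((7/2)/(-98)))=-157893055/11178816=-14.12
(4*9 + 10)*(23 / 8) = 529 / 4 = 132.25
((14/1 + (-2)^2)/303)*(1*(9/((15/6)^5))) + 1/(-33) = -258601/10415625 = -0.02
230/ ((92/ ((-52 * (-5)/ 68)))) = 325/ 34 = 9.56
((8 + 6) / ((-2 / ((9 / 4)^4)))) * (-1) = 45927 / 256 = 179.40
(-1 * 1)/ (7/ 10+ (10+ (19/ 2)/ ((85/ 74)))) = -34/ 645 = -0.05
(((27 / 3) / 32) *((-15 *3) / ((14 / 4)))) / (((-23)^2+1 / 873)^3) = -269462139885 / 11031398949741568384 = -0.00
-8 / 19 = -0.42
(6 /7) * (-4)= -24 /7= -3.43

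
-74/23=-3.22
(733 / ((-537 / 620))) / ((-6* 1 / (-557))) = -126567110 / 1611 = -78564.31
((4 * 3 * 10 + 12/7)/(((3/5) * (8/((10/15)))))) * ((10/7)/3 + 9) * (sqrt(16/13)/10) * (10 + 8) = 56516 * sqrt(13)/637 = 319.89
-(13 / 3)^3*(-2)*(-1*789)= -1155622 / 9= -128402.44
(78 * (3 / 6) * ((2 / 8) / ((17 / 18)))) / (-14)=-351 / 476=-0.74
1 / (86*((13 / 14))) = 7 / 559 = 0.01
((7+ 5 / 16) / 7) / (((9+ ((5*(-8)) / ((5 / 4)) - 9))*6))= -39 / 7168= -0.01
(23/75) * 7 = 161/75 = 2.15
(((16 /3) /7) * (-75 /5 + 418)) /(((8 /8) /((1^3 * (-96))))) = -206336 /7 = -29476.57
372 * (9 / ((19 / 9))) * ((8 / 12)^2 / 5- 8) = -12546.19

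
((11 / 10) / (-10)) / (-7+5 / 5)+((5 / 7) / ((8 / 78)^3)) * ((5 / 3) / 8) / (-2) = -37064519 / 537600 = -68.94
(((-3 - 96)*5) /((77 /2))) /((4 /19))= -855 /14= -61.07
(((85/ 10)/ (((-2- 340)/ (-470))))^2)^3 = 4065375840149925015625/ 1600135042849344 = 2540645.47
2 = 2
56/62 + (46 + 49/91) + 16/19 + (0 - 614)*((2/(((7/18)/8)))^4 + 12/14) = -1759325834.73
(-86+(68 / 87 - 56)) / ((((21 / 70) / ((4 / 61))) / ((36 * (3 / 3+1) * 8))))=-31452160 / 1769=-17779.63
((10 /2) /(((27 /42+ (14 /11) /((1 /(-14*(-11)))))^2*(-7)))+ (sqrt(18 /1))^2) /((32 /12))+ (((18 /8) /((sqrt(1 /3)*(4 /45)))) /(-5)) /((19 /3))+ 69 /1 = 2296439517 /30316036 - 243*sqrt(3) /304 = 74.37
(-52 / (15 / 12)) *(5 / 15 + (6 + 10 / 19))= -285.36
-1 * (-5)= 5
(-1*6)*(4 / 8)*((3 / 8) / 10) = -9 / 80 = -0.11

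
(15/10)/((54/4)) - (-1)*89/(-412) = -389/3708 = -0.10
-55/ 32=-1.72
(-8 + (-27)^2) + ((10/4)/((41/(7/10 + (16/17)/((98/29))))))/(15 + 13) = 721.00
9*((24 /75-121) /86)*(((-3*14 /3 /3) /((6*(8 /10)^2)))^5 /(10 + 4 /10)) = 99036560546875 /30766050312192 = 3.22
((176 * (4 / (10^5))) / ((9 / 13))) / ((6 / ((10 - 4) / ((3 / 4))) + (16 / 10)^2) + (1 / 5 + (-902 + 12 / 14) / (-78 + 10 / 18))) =5581576 / 8313445125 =0.00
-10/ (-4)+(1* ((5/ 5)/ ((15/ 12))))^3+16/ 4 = 1753/ 250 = 7.01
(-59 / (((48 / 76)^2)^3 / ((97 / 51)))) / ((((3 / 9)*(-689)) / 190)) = 1462.66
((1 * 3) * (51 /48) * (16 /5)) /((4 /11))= 28.05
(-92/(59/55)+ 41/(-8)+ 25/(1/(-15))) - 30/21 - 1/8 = -772213/1652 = -467.44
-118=-118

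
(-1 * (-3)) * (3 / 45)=1 / 5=0.20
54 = 54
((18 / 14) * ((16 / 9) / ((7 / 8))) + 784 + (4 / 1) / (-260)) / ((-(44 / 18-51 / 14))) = 45095598 / 68705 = 656.37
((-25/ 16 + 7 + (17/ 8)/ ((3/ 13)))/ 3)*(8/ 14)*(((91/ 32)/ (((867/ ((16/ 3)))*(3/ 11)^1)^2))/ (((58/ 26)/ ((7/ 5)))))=0.00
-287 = -287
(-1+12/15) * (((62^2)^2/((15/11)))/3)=-162539696/225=-722398.65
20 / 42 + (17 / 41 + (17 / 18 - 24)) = -114503 / 5166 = -22.16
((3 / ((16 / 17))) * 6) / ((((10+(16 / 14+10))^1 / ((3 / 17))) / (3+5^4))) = 29673 / 296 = 100.25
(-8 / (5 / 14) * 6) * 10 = -1344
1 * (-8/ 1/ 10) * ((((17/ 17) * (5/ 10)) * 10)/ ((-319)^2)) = -4/ 101761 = -0.00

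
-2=-2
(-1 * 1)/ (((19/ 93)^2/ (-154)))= 3689.60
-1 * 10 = -10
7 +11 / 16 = 123 / 16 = 7.69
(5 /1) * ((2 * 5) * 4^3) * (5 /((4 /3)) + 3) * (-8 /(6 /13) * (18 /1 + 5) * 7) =-60278400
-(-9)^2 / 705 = -0.11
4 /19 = 0.21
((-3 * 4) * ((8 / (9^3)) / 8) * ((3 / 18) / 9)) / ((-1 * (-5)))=-2 / 32805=-0.00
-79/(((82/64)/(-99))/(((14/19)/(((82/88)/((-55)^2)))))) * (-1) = -466356844800/31939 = -14601485.48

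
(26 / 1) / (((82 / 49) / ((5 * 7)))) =22295 / 41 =543.78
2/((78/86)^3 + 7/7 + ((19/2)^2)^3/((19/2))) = 0.00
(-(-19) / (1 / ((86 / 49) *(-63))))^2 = 216266436 / 49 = 4413600.73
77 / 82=0.94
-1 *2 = -2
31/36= 0.86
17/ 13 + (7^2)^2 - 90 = 30060/ 13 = 2312.31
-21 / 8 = -2.62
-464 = -464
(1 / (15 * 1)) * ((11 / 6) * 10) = 11 / 9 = 1.22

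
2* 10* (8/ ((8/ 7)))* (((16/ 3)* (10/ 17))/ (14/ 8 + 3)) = 89600/ 969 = 92.47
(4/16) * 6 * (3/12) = 3/8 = 0.38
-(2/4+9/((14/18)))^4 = -815730721/38416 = -21234.14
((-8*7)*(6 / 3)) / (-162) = 56 / 81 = 0.69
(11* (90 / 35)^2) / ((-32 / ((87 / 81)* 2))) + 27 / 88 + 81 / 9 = 19077 / 4312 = 4.42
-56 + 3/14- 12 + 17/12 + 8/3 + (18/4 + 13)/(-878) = -587456/9219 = -63.72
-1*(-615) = 615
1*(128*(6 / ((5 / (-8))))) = -1228.80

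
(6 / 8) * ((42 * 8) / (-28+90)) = 126 / 31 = 4.06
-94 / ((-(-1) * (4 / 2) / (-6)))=282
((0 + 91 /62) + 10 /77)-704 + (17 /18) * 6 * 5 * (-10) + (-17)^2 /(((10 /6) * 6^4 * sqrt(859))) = -14117707 /14322 + 289 * sqrt(859) /1855440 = -985.73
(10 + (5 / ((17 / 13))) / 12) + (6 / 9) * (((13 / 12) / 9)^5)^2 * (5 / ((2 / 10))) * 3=18935571388836592368305 / 1835086247681868693504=10.32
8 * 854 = 6832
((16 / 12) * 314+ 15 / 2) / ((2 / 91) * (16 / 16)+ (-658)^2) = 232687 / 236398356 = 0.00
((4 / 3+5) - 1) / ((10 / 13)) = 104 / 15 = 6.93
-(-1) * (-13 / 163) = -13 / 163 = -0.08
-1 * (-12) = 12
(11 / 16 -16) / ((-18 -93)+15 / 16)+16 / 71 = 45571 / 125031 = 0.36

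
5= 5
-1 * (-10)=10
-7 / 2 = -3.50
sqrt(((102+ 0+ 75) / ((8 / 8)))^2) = 177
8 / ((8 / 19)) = 19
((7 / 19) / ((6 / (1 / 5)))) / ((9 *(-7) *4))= -1 / 20520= -0.00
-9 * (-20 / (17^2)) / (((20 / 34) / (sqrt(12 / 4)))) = 18 * sqrt(3) / 17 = 1.83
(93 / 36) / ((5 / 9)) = 93 / 20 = 4.65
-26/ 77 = -0.34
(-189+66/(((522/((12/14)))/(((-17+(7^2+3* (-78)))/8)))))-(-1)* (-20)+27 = -75003/406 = -184.74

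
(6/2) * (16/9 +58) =538/3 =179.33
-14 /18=-7 /9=-0.78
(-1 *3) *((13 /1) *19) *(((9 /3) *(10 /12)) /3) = -1235 /2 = -617.50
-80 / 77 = -1.04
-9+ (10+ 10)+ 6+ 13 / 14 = 251 / 14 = 17.93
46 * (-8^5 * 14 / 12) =-5275648 / 3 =-1758549.33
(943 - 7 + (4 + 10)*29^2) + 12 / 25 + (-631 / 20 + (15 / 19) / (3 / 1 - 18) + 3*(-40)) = 23861867 / 1900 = 12558.88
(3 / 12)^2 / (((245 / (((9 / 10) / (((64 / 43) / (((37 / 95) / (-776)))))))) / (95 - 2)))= -0.00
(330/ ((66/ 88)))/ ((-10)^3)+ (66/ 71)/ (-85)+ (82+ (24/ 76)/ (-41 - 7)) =374002761/ 4586600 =81.54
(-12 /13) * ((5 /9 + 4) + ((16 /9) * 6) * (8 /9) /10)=-2972 /585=-5.08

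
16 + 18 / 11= 194 / 11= 17.64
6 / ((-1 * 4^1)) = -3 / 2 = -1.50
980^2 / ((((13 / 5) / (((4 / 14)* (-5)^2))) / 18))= 47492307.69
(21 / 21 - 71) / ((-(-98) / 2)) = -10 / 7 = -1.43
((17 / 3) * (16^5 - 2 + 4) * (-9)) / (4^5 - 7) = -5941942 / 113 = -52583.56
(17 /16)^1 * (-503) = -8551 /16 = -534.44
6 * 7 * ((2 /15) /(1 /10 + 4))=1.37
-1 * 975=-975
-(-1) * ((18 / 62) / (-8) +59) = 14623 / 248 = 58.96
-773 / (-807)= 773 / 807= 0.96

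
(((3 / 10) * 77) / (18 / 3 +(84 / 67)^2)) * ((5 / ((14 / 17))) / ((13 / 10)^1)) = 76313 / 5356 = 14.25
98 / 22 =49 / 11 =4.45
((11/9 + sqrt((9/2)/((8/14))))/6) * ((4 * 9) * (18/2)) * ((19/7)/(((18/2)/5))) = 2090/21 + 855 * sqrt(14)/14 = 328.03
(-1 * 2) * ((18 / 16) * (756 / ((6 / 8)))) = -2268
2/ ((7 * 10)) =1/ 35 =0.03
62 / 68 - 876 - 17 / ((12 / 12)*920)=-13686669 / 15640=-875.11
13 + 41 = 54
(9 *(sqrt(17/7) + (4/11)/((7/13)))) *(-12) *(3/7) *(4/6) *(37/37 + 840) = -181656 *sqrt(119)/49 - 9446112/539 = -57966.74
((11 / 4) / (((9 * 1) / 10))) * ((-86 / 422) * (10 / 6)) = -11825 / 11394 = -1.04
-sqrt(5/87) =-sqrt(435)/87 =-0.24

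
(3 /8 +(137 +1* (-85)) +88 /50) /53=10827 /10600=1.02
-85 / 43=-1.98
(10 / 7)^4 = 10000 / 2401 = 4.16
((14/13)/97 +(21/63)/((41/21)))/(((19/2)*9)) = 18802/8840871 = 0.00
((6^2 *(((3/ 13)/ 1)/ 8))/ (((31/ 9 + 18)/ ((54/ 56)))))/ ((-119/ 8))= -6561/ 2089997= -0.00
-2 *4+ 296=288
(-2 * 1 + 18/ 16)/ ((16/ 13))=-91/ 128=-0.71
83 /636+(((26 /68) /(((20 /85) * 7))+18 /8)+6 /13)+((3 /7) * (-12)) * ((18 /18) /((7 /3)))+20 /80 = 907579 /810264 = 1.12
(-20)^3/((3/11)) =-88000/3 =-29333.33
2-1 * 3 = -1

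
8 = 8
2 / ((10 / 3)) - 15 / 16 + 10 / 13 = 449 / 1040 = 0.43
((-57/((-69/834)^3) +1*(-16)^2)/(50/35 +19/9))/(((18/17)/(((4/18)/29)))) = 146103084904/708155901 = 206.31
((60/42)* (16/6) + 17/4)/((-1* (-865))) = 0.01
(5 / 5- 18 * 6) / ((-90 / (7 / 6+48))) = 6313 / 108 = 58.45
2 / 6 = 1 / 3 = 0.33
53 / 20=2.65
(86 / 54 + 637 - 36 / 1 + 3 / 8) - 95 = 507.97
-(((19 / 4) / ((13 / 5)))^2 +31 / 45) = -4.03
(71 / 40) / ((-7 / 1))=-71 / 280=-0.25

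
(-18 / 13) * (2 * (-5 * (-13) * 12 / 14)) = -1080 / 7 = -154.29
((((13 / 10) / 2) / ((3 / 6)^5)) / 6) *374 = 19448 / 15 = 1296.53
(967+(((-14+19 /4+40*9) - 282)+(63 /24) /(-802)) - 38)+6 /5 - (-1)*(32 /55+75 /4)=359330133 /352880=1018.28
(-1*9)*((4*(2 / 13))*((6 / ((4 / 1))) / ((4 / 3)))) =-81 / 13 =-6.23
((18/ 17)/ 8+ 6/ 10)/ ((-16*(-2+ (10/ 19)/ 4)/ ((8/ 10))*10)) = 4731/ 2414000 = 0.00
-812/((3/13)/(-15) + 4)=-7540/37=-203.78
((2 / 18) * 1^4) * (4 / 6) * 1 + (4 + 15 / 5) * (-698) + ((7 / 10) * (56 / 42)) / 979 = -645748274 / 132165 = -4885.92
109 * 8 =872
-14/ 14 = -1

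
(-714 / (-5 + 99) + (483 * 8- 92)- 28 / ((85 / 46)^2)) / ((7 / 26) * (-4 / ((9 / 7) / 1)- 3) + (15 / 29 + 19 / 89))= -770351129481726 / 187567986575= -4107.05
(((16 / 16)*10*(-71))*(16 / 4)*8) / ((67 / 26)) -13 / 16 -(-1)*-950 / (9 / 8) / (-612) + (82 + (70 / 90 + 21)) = -12860714663 / 1476144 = -8712.37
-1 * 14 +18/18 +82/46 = -258/23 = -11.22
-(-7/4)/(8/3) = 0.66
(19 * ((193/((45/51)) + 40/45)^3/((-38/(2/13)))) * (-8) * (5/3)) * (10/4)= 3861236273548/142155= 27162155.91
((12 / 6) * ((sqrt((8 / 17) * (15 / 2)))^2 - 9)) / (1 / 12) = -2232 / 17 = -131.29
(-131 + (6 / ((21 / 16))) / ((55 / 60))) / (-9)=9703 / 693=14.00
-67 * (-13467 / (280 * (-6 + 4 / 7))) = -902289 / 1520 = -593.61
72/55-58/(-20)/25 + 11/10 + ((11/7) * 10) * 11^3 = 201338054/9625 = 20918.24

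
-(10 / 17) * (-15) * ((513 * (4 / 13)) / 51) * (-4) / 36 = -11400 / 3757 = -3.03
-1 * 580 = -580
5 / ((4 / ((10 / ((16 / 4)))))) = 25 / 8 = 3.12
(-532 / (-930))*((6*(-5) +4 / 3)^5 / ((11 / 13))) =-13087760.33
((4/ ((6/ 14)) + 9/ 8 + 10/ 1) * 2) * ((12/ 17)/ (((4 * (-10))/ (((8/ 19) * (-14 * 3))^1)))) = 20622/ 1615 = 12.77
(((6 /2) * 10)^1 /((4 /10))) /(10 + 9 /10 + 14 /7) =250 /43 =5.81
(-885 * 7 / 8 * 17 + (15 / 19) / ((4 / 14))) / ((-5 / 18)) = 3601017 / 76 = 47381.80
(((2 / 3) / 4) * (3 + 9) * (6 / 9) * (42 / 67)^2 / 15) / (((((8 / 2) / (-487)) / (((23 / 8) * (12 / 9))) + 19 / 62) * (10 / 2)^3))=544458208 / 592915536875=0.00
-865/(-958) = 865/958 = 0.90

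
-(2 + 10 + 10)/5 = -22/5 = -4.40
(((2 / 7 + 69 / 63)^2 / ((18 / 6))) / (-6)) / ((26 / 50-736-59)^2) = -0.00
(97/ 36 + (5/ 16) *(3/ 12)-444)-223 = -382595/ 576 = -664.23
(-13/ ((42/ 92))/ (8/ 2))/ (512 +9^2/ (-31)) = -0.01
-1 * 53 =-53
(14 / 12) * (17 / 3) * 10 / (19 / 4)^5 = 609280 / 22284891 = 0.03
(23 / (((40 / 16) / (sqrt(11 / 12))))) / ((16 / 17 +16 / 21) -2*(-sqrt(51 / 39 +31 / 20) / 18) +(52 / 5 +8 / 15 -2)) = -1954218*sqrt(1593735) / 168646507613 +24319471176*sqrt(33) / 168646507613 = 0.81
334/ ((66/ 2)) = 334/ 33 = 10.12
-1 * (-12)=12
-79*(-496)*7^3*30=403203360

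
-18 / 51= -6 / 17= -0.35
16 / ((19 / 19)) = 16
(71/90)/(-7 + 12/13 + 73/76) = -35074/227475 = -0.15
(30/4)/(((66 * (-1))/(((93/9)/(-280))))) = 31/7392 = 0.00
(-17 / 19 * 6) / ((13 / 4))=-1.65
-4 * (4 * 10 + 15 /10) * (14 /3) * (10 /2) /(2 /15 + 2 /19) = -275975 /17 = -16233.82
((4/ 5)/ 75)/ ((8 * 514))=1/ 385500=0.00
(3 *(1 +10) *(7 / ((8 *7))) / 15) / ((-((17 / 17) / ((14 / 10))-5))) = 77 / 1200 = 0.06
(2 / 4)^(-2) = 4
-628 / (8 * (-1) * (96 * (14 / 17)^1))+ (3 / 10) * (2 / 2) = 17377 / 13440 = 1.29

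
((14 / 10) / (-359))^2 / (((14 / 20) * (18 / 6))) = 14 / 1933215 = 0.00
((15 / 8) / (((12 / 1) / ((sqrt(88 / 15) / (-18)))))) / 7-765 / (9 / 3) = -255-sqrt(330) / 6048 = -255.00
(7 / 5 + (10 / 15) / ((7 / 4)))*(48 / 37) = 2992 / 1295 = 2.31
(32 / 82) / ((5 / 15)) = 48 / 41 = 1.17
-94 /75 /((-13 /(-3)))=-94 /325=-0.29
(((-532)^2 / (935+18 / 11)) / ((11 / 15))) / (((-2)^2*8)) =265335 / 20606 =12.88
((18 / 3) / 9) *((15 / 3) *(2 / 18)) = 10 / 27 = 0.37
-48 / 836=-12 / 209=-0.06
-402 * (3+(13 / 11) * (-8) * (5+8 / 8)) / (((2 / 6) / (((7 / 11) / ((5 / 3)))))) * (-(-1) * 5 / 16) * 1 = 7483833 / 968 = 7731.23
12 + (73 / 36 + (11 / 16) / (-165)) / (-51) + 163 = 6424543 / 36720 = 174.96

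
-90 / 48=-15 / 8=-1.88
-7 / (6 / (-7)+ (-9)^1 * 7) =49 / 447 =0.11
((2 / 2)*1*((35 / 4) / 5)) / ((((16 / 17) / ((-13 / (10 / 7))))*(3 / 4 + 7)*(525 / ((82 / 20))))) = -63427 / 3720000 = -0.02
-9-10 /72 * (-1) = -319 /36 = -8.86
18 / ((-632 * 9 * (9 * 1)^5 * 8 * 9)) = -1 / 1343482848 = -0.00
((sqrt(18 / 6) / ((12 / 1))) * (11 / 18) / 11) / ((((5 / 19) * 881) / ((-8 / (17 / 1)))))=-19 * sqrt(3) / 2021895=-0.00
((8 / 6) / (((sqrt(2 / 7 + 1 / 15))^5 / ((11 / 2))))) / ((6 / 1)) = 13475 * sqrt(3885) / 50653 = 16.58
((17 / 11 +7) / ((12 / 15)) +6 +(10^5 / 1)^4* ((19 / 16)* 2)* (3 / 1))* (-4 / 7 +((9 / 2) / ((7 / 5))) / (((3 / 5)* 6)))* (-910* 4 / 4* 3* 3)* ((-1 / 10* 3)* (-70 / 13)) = -133315875000000000003121335 / 44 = -3029906250000000000070939.00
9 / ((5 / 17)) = 153 / 5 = 30.60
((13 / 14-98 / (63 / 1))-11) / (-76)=1465 / 9576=0.15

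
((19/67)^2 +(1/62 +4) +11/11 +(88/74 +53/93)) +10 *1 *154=47787471925/30893298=1546.86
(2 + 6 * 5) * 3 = 96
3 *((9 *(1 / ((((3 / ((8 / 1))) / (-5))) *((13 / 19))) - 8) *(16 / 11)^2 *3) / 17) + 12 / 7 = -51546756 / 187187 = -275.38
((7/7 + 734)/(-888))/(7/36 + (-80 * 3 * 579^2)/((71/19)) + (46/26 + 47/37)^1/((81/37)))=18316935/476477086416062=0.00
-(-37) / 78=37 / 78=0.47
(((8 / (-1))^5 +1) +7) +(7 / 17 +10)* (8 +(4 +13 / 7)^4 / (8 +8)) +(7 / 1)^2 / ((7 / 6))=-20812652943 / 653072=-31868.85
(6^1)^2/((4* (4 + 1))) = 9/5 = 1.80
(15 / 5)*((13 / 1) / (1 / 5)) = 195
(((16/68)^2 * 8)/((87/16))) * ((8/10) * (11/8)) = 11264/125715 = 0.09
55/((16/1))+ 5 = 135/16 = 8.44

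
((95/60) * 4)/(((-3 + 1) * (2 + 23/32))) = -304/261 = -1.16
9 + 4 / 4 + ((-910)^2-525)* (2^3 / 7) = 945810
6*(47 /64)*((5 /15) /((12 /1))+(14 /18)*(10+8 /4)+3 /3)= 17531 /384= 45.65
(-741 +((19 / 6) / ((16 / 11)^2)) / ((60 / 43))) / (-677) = 1.09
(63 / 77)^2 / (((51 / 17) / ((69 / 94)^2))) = 128547 / 1069156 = 0.12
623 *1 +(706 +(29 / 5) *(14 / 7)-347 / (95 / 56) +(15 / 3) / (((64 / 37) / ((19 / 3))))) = 4211105 / 3648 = 1154.36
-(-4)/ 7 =4/ 7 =0.57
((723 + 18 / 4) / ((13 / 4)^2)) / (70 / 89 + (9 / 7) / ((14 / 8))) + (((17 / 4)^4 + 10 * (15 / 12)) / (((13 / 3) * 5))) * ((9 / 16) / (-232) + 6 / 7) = 1093311958359507 / 18644388904960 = 58.64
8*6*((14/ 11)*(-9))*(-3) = 18144/ 11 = 1649.45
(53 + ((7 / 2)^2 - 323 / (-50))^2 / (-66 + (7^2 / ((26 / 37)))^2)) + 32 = 689591620829 / 8105882500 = 85.07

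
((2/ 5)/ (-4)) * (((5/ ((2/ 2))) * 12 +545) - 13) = -296/ 5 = -59.20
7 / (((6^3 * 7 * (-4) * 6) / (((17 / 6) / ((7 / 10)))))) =-85 / 108864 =-0.00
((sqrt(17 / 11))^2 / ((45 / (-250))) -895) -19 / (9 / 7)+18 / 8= -40309 / 44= -916.11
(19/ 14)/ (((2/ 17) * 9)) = 323/ 252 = 1.28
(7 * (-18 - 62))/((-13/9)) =5040/13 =387.69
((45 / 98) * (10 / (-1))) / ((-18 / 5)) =125 / 98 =1.28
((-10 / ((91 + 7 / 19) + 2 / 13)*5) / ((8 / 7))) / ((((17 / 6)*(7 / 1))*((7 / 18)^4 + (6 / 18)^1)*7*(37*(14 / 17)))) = -243085050 / 766270032227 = -0.00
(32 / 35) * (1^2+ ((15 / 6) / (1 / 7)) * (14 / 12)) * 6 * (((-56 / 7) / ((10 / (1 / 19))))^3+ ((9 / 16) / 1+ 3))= 12559423207 / 30008125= 418.53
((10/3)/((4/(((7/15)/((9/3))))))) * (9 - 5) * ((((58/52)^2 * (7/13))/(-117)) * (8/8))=-41209/13880646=-0.00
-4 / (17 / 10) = -40 / 17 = -2.35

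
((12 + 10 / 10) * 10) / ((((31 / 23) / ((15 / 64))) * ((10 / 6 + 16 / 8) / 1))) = 67275 / 10912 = 6.17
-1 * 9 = -9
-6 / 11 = -0.55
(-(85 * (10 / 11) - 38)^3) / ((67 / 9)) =-8136.56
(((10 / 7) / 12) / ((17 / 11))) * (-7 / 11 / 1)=-5 / 102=-0.05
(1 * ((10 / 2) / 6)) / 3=5 / 18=0.28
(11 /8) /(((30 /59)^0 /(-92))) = -253 /2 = -126.50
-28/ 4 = -7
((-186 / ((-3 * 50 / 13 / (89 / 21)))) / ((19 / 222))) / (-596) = -1.34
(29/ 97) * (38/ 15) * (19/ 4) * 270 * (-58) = -5464818/ 97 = -56338.33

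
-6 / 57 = -2 / 19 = -0.11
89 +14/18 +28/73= 90.16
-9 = -9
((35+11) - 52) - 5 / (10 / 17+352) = -6.01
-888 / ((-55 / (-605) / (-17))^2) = -31052472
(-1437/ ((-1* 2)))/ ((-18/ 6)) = -479/ 2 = -239.50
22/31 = 0.71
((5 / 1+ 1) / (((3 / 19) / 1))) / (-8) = -19 / 4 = -4.75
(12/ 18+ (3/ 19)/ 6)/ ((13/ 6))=79/ 247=0.32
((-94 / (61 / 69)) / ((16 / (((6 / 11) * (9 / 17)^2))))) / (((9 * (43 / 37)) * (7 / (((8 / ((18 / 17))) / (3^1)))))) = -119991 / 3433507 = -0.03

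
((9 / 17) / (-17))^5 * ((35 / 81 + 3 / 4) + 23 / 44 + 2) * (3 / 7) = -7219287 / 155231530334573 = -0.00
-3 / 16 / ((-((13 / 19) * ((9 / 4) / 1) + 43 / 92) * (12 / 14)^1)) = 3059 / 28064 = 0.11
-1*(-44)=44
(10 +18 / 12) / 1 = 23 / 2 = 11.50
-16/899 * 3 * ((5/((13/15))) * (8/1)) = -28800/11687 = -2.46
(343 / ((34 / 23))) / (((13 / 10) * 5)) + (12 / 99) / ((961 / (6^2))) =83405227 / 2336191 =35.70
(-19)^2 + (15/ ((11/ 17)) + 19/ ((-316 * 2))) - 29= 2469015/ 6952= 355.15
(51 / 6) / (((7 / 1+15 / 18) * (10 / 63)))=3213 / 470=6.84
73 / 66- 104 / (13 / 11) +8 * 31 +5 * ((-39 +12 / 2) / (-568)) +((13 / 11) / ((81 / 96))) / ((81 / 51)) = 739144627 / 4554792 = 162.28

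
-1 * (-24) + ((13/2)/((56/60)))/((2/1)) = 1539/56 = 27.48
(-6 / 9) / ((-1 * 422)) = 1 / 633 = 0.00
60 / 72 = 5 / 6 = 0.83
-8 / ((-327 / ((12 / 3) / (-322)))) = -16 / 52647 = -0.00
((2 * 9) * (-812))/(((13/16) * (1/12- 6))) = 3040.38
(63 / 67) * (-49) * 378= -1166886 / 67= -17416.21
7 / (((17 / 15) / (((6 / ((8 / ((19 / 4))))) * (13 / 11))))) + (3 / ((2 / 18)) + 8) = 182525 / 2992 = 61.00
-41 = -41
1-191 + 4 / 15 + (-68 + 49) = -3131 / 15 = -208.73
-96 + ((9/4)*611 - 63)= 1215.75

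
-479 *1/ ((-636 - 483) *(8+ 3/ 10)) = 4790/ 92877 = 0.05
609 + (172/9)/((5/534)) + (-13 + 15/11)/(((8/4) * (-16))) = 437321/165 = 2650.43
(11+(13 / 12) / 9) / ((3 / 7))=8407 / 324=25.95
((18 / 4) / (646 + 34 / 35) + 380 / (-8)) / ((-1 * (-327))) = -238985 / 1645464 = -0.15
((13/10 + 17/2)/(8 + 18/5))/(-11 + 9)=-0.42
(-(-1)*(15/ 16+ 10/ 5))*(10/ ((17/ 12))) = 705/ 34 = 20.74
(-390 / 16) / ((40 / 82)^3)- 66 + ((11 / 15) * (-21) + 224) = -862639 / 12800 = -67.39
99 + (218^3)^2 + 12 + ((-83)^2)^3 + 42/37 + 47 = 3983469856292029/37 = 107661347467352.14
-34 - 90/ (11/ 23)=-2444/ 11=-222.18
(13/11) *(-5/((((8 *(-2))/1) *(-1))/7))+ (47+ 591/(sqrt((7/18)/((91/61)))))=7817/176+ 1773 *sqrt(1586)/61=1201.94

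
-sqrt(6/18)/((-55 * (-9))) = -sqrt(3)/1485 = -0.00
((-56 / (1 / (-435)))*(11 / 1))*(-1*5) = -1339800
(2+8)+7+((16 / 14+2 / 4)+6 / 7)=39 / 2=19.50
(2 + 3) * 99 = 495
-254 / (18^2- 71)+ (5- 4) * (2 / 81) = -20068 / 20493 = -0.98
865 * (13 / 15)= 749.67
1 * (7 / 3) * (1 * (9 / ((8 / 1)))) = 21 / 8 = 2.62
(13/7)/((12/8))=26/21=1.24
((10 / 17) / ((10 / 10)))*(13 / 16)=65 / 136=0.48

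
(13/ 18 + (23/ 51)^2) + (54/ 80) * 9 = 80927/ 11560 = 7.00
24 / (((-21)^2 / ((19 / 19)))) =8 / 147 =0.05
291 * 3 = 873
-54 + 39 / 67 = -3579 / 67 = -53.42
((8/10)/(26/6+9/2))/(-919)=-24/243535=-0.00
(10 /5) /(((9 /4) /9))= 8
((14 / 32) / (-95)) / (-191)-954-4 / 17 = -4709570921 / 4935440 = -954.24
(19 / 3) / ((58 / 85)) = 1615 / 174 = 9.28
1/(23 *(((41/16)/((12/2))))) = 96/943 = 0.10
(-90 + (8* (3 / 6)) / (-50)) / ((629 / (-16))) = 36032 / 15725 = 2.29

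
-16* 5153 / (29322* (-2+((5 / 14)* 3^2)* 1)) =-577136 / 249237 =-2.32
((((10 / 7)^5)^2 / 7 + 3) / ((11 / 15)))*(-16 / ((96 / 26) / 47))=-4424745418145 / 1977326743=-2237.74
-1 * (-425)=425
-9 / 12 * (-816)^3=407503872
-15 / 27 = -5 / 9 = -0.56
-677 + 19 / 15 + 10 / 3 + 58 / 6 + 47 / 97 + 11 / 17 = -16364719 / 24735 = -661.60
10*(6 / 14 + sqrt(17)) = 30 / 7 + 10*sqrt(17) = 45.52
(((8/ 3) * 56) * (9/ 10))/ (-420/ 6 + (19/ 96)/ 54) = -3483648/ 1814305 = -1.92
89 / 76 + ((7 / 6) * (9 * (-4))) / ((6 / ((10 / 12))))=-1063 / 228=-4.66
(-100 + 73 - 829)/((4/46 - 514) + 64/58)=142738/85511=1.67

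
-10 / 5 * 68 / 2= -68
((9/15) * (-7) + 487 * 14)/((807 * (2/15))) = 34069/538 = 63.33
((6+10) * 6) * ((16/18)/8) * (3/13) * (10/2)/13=160/169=0.95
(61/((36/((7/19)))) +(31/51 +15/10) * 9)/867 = 227849/10081476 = 0.02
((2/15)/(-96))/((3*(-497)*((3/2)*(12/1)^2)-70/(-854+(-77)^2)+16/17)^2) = -1215245/90752088293854346304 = -0.00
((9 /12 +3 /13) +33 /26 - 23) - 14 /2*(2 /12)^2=-377 /18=-20.94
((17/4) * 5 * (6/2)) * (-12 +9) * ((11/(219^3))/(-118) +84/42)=-210699386605/550848072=-382.50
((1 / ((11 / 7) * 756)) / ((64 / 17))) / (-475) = -17 / 36115200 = -0.00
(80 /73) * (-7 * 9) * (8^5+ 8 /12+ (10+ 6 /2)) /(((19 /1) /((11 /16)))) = -113588475 /1387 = -81895.08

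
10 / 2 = 5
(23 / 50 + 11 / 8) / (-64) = -367 / 12800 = -0.03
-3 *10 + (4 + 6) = -20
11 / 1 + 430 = 441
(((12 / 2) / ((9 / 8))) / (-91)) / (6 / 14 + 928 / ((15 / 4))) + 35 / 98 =1690765 / 4737278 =0.36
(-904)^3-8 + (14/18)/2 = -13297738889/18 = -738763271.61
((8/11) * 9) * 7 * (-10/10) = -504/11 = -45.82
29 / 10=2.90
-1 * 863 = -863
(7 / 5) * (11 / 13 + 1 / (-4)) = 0.83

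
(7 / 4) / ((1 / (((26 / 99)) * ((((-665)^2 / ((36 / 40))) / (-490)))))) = -821275 / 1782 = -460.87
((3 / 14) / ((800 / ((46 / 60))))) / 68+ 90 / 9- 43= -251327977 / 7616000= -33.00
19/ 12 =1.58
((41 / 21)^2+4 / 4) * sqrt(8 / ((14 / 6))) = 4244 * sqrt(42) / 3087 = 8.91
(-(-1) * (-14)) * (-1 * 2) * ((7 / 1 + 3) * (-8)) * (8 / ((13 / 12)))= -215040 / 13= -16541.54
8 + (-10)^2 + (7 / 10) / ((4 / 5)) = 871 / 8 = 108.88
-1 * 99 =-99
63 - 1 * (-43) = 106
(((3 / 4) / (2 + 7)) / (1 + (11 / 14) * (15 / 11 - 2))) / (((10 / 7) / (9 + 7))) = 28 / 15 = 1.87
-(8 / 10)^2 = -16 / 25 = -0.64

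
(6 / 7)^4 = 1296 / 2401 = 0.54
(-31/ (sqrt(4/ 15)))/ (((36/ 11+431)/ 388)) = -66154 * sqrt(15)/ 4777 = -53.63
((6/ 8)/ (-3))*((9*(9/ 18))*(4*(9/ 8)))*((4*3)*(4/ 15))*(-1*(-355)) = -5751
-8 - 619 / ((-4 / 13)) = 8015 / 4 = 2003.75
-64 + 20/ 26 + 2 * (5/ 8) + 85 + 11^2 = 7489/ 52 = 144.02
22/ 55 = 2/ 5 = 0.40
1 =1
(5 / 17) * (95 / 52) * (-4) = -475 / 221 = -2.15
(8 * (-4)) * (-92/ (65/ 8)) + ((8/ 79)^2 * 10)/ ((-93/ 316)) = 172870144/ 477555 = 361.99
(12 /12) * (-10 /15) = -0.67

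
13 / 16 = 0.81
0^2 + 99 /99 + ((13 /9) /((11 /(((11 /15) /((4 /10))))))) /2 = 121 /108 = 1.12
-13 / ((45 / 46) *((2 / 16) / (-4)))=19136 / 45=425.24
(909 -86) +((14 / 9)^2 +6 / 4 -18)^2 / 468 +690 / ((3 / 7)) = 29887776097 / 12282192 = 2433.42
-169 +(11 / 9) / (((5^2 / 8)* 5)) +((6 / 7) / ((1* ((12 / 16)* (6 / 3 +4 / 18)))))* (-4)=-1346459 / 7875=-170.98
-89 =-89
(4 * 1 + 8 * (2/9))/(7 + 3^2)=13/36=0.36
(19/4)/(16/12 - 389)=-57/4652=-0.01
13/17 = 0.76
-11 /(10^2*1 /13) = -1.43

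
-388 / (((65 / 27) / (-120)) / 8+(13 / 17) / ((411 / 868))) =-4684531968 / 19468475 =-240.62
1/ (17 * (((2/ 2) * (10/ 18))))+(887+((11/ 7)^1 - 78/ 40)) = 2110411/ 2380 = 886.73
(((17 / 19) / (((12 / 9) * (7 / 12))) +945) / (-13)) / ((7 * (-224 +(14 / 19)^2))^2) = -431561421 / 14508083816408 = -0.00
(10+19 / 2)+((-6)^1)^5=-15513 / 2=-7756.50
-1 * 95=-95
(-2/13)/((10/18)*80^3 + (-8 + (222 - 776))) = -9/16607123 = -0.00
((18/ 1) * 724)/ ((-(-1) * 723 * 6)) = 724/ 241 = 3.00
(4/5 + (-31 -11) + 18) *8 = -928/5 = -185.60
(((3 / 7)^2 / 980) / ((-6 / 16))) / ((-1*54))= 1 / 108045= 0.00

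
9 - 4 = 5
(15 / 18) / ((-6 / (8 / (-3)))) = 10 / 27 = 0.37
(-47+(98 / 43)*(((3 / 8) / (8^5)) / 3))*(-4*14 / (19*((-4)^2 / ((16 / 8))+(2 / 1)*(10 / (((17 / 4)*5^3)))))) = 112580996775 / 6532235264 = 17.23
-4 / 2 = -2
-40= -40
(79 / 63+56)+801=54070 / 63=858.25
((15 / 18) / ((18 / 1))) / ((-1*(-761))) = 5 / 82188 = 0.00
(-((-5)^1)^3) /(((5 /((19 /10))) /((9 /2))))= 855 /4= 213.75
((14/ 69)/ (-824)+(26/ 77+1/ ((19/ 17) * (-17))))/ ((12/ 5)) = 0.12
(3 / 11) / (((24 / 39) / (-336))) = -1638 / 11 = -148.91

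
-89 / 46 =-1.93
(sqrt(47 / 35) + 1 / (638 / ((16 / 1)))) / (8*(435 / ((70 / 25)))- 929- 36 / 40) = 0.00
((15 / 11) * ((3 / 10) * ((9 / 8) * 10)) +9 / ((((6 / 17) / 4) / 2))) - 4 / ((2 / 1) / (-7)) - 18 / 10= 97153 / 440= 220.80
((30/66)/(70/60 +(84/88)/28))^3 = 1728000/31855013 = 0.05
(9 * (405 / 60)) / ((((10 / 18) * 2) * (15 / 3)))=2187 / 200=10.94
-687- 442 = -1129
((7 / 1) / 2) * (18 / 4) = 63 / 4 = 15.75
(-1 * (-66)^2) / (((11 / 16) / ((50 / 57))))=-105600 / 19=-5557.89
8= 8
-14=-14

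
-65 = -65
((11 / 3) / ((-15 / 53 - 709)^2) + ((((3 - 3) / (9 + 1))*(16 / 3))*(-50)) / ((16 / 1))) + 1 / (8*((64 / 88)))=182172683 / 1059868848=0.17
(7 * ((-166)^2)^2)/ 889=759333136/ 127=5979001.07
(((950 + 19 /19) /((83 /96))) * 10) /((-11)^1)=-912960 /913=-999.96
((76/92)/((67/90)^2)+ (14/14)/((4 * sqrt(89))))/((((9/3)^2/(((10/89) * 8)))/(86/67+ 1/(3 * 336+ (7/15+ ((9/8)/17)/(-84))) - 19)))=-93532364856216000/35464321722105631 - 1367432234740 * sqrt(89)/275135565192273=-2.68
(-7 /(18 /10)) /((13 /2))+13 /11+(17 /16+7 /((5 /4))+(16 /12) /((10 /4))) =800963 /102960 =7.78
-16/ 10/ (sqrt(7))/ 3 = -8*sqrt(7)/ 105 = -0.20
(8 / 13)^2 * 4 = 256 / 169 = 1.51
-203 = -203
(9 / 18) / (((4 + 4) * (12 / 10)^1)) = 5 / 96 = 0.05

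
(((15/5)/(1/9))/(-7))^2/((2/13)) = 9477/98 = 96.70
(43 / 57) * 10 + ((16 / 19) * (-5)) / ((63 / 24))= 790 / 133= 5.94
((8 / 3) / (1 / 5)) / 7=40 / 21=1.90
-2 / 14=-1 / 7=-0.14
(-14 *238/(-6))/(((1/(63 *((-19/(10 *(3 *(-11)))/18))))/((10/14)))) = 15827/198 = 79.93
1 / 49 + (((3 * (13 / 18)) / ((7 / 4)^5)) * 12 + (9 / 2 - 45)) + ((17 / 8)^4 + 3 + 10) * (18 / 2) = 18010466463 / 68841472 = 261.62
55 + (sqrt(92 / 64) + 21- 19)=sqrt(23) / 4 + 57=58.20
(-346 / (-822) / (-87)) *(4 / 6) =-346 / 107271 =-0.00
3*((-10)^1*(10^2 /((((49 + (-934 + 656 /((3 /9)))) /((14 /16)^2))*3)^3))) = -14706125 /374608661151744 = -0.00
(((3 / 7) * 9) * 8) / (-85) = -216 / 595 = -0.36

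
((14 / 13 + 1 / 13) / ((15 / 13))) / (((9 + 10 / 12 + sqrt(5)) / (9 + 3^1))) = 4248 / 3301 -432 *sqrt(5) / 3301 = 0.99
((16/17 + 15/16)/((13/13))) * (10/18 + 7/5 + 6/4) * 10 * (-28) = -1112447/612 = -1817.72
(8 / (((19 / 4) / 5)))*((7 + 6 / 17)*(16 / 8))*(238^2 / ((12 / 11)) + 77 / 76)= 118388270000 / 18411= 6430300.91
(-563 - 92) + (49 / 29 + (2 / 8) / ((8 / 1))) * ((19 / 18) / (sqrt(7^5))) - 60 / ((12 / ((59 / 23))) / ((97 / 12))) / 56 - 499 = -17864839 / 15456 + 30343 * sqrt(7) / 5729472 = -1155.84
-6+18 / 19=-96 / 19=-5.05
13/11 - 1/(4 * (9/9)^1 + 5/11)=516/539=0.96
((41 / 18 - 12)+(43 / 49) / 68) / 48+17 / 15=6700921 / 7197120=0.93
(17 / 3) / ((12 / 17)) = 289 / 36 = 8.03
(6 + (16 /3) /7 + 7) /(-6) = -289 /126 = -2.29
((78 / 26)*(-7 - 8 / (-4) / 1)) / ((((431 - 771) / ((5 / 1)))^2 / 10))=-75 / 2312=-0.03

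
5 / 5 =1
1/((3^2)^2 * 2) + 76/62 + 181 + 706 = 4460701/5022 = 888.23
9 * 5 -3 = 42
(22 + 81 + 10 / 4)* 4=422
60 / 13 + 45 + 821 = 11318 / 13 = 870.62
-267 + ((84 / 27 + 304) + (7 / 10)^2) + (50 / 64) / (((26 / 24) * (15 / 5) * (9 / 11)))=956941 / 23400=40.89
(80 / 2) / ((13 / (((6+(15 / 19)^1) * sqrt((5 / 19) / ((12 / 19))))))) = 860 * sqrt(15) / 247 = 13.48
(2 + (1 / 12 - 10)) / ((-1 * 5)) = 19 / 12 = 1.58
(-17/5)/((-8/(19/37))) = 323/1480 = 0.22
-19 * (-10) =190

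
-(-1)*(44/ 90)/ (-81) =-22/ 3645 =-0.01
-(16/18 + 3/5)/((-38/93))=2077/570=3.64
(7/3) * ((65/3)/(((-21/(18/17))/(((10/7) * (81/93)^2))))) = -315900/114359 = -2.76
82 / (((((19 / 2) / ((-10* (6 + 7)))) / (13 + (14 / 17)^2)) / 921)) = -77620001160 / 5491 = -14135858.89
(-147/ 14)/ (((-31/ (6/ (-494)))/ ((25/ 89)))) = -1575/ 1362946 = -0.00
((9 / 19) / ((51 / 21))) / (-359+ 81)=-63 / 89794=-0.00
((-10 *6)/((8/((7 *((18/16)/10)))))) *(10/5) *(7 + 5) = -567/4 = -141.75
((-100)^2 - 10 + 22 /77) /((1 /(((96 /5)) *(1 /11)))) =6713472 /385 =17437.59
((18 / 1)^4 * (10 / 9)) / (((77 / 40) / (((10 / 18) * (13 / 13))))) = 2592000 / 77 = 33662.34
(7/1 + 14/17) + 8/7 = 8.97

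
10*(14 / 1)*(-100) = -14000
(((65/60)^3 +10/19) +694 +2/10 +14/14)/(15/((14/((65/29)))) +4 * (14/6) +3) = 23227086841/491029920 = 47.30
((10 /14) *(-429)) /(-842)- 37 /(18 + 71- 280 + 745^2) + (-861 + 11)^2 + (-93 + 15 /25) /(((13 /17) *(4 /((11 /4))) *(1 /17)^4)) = -377491816161592129 /60732129640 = -6215685.48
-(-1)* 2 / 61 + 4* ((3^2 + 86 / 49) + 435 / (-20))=-131357 / 2989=-43.95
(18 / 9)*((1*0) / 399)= 0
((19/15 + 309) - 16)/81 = 3.63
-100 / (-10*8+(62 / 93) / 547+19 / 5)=820500 / 625211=1.31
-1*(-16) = 16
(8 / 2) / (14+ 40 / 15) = 0.24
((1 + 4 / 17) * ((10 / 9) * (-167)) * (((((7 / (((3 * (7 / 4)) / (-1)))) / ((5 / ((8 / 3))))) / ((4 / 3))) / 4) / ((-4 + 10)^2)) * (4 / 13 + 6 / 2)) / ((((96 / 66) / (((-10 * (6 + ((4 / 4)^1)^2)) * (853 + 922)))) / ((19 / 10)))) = -455751.78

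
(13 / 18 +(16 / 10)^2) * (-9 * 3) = -4431 / 50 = -88.62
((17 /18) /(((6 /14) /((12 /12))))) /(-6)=-119 /324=-0.37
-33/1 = -33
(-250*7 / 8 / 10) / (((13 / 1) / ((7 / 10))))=-245 / 208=-1.18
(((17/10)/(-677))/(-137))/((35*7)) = 17/227235050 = 0.00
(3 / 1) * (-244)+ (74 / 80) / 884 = -25883483 / 35360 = -732.00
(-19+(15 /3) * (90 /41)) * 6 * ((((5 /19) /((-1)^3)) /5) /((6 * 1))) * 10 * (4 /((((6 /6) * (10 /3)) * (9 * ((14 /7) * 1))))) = 658 /2337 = 0.28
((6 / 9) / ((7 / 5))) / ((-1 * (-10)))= 1 / 21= 0.05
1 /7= 0.14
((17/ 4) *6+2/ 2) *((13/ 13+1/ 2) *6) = 477/ 2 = 238.50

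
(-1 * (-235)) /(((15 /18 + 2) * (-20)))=-141 /34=-4.15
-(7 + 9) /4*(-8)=32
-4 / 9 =-0.44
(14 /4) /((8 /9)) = 3.94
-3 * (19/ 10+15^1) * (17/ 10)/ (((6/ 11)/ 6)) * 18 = -853281/ 50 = -17065.62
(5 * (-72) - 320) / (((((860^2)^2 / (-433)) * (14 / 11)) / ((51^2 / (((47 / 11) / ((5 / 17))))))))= 136274193 / 1799656846400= 0.00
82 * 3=246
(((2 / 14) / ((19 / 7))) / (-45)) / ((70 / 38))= -1 / 1575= -0.00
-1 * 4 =-4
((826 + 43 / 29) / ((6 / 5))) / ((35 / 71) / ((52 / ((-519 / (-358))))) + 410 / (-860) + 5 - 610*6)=-1136550873380 / 6024951635057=-0.19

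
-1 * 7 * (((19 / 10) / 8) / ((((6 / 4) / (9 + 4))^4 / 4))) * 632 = -9602893664 / 405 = -23710848.55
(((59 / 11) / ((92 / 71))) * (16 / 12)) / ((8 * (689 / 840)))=146615 / 174317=0.84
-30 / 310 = -3 / 31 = -0.10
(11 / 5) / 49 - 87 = -21304 / 245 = -86.96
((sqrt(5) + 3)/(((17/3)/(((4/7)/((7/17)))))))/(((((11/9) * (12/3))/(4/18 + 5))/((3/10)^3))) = 3807 * sqrt(5)/539000 + 11421/539000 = 0.04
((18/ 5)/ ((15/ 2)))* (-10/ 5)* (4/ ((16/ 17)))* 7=-714/ 25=-28.56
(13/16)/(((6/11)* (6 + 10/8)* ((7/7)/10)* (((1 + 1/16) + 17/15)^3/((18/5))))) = 2965248000/4244532307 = 0.70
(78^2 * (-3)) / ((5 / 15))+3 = -54753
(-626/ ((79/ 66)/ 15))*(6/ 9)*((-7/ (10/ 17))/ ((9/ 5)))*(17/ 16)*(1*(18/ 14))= 14925405/ 316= 47232.29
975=975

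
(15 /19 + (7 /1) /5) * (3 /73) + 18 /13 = 132942 /90155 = 1.47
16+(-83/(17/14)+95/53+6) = -40149/901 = -44.56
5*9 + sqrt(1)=46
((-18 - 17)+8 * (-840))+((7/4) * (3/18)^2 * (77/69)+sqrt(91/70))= -6753.81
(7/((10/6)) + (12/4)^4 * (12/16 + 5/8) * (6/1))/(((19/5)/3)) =40347/76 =530.88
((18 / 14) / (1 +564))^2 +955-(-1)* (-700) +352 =9494709256 / 15642025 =607.00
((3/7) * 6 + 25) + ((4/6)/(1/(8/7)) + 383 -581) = -509/3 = -169.67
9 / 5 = 1.80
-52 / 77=-0.68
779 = 779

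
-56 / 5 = -11.20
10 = 10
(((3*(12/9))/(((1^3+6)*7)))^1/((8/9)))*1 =9/98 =0.09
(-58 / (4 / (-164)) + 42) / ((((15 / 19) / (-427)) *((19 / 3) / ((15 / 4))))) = -775005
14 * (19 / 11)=266 / 11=24.18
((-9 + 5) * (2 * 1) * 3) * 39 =-936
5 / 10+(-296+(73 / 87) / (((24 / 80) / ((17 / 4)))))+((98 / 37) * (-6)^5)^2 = 151567075935857 / 357309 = 424190479.21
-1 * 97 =-97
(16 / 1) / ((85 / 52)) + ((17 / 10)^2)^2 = 3083857 / 170000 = 18.14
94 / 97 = 0.97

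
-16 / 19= -0.84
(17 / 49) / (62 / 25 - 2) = 0.72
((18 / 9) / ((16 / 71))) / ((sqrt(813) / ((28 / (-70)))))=-71*sqrt(813) / 16260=-0.12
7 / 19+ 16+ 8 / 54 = 8473 / 513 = 16.52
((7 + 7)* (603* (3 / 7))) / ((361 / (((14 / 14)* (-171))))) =-1713.79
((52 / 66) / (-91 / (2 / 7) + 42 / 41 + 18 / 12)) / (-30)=533 / 6412725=0.00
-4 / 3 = -1.33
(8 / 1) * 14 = 112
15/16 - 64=-1009/16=-63.06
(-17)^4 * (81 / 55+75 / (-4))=-317463321 / 220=-1443015.10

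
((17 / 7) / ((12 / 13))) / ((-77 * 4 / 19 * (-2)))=4199 / 51744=0.08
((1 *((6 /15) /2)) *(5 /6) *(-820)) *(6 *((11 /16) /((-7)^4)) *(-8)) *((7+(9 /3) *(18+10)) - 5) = 387860 /2401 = 161.54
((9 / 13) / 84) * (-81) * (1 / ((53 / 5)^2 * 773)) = -0.00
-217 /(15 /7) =-1519 /15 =-101.27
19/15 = 1.27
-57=-57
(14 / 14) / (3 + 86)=1 / 89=0.01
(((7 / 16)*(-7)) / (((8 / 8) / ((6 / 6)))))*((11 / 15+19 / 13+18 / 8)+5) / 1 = -28.92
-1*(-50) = 50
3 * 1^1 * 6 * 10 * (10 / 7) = 1800 / 7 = 257.14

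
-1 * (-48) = 48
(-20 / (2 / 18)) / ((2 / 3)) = -270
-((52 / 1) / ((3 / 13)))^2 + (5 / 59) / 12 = -107846321 / 2124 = -50775.10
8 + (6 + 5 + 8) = 27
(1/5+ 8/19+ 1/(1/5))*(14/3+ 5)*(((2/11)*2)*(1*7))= 138.31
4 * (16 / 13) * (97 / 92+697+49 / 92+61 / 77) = 79270432 / 23023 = 3443.10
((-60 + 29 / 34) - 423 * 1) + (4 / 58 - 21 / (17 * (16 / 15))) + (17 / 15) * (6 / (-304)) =-362134627 / 749360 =-483.26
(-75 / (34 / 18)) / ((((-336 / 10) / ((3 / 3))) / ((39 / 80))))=0.58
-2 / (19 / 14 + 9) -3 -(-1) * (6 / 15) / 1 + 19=470 / 29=16.21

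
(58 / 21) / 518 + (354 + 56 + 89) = 2714090 / 5439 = 499.01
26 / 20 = 13 / 10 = 1.30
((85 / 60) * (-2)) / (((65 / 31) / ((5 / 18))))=-527 / 1404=-0.38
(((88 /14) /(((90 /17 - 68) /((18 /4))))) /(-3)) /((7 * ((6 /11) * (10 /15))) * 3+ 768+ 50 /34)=104907 /542185189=0.00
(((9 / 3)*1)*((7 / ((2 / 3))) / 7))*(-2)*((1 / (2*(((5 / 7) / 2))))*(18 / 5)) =-1134 / 25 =-45.36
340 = 340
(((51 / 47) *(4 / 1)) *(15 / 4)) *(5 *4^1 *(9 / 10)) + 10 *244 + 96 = 132962 / 47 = 2828.98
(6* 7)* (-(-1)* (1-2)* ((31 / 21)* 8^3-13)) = -31198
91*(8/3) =728/3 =242.67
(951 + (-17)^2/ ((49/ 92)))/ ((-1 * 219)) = -73187/ 10731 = -6.82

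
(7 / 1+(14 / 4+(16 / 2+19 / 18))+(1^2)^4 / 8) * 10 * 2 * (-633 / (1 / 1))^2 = 315431285 / 2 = 157715642.50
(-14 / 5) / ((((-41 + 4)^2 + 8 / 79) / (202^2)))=-45129224 / 540795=-83.45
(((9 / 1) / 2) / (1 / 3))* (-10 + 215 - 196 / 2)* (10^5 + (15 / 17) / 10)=9822608667 / 68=144450127.46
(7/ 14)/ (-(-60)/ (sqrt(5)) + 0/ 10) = sqrt(5)/ 120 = 0.02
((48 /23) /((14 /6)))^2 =20736 /25921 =0.80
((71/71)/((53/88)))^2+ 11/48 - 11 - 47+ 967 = 122964899/134832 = 911.99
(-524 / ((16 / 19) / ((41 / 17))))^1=-102049 / 68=-1500.72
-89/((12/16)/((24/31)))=-2848/31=-91.87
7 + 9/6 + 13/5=111/10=11.10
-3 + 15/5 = 0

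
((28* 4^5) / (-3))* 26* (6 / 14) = -106496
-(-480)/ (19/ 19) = 480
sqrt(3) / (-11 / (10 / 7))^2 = 100 * sqrt(3) / 5929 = 0.03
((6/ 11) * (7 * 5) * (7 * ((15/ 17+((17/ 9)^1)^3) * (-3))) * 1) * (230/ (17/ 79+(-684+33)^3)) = 210242526200/ 82534721609241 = 0.00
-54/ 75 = -18/ 25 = -0.72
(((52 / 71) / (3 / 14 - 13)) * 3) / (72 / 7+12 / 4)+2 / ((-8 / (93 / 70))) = -38066927 / 110314120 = -0.35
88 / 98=44 / 49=0.90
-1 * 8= -8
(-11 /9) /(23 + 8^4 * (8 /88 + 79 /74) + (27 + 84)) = -4477 /17872218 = -0.00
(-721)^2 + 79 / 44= 519842.80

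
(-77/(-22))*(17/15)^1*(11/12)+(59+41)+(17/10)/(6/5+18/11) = 243911/2340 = 104.24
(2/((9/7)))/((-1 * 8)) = -7/36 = -0.19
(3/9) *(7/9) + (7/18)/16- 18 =-15307/864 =-17.72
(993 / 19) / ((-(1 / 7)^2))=-48657 / 19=-2560.89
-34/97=-0.35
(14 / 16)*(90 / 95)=63 / 76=0.83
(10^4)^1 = 10000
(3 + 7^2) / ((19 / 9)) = 468 / 19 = 24.63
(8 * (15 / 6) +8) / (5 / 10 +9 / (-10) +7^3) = 140 / 1713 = 0.08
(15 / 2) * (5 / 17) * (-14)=-525 / 17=-30.88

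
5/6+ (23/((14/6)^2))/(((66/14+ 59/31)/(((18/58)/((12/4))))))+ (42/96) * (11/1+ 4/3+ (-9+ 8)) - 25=-19.14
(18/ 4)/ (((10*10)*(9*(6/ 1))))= 1/ 1200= 0.00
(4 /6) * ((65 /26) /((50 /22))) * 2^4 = 176 /15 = 11.73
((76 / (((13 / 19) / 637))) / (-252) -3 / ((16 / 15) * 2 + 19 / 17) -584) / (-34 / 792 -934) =284195648 / 306631349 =0.93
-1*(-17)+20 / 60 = 52 / 3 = 17.33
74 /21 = 3.52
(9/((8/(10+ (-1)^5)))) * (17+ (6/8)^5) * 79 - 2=112932365/8192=13785.69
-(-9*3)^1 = 27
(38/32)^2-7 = -1431/256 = -5.59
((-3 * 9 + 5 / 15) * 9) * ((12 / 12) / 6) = -40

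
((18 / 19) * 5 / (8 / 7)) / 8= 315 / 608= 0.52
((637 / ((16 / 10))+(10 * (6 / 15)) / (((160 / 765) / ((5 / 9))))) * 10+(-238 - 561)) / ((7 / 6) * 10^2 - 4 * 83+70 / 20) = -19731 / 1271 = -15.52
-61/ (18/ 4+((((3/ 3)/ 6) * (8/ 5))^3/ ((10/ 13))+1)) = -2058750/ 186457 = -11.04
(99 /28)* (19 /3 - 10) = -363 /28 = -12.96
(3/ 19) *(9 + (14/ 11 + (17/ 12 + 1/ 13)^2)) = 3347147/ 1695408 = 1.97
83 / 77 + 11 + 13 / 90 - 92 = -552859 / 6930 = -79.78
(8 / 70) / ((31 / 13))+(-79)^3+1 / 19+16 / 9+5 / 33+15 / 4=-4024896414017 / 8163540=-493033.22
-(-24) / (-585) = -8 / 195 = -0.04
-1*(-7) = 7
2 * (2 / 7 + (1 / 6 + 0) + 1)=61 / 21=2.90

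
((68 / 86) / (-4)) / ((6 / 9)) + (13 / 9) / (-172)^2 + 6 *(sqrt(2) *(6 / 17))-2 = -611447 / 266256 + 36 *sqrt(2) / 17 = 0.70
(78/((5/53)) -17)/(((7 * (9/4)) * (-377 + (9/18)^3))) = -129568/949725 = -0.14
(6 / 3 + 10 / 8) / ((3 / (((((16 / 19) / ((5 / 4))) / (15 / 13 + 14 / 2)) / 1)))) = 1352 / 15105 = 0.09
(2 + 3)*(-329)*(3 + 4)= -11515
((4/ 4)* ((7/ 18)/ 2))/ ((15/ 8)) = 14/ 135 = 0.10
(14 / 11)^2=196 / 121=1.62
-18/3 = -6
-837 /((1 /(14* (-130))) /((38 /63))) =918840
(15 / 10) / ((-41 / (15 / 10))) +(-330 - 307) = -104477 / 164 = -637.05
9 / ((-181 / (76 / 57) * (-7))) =0.01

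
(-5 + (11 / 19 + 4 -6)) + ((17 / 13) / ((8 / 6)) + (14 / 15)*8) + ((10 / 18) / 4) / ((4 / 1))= 366547 / 177840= 2.06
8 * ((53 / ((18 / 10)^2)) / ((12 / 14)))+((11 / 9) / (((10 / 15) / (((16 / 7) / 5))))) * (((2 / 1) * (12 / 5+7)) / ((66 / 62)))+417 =24854849 / 42525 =584.48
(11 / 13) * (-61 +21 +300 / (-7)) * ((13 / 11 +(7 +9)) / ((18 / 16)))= -13920 / 13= -1070.77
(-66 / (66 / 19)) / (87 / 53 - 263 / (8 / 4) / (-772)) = -1554808 / 148267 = -10.49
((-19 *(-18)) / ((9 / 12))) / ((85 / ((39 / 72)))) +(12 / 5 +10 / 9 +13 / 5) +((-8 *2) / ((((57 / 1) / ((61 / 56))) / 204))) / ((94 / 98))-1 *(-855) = 545823809 / 683145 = 798.99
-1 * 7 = -7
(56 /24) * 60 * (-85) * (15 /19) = -178500 /19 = -9394.74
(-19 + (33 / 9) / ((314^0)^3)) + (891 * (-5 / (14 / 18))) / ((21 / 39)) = -1565959 / 147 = -10652.78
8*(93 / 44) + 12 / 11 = 18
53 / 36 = 1.47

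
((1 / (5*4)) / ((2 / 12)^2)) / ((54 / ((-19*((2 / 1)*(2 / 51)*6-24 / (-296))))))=-6593 / 18870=-0.35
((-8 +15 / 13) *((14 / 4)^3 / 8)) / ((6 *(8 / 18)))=-91581 / 6656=-13.76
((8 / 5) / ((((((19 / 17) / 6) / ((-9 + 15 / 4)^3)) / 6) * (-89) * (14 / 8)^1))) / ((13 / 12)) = 4858056 / 109915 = 44.20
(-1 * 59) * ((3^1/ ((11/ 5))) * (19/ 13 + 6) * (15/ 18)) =-143075/ 286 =-500.26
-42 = -42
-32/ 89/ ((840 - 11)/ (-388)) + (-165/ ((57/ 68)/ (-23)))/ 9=503.21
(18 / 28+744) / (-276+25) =-2.97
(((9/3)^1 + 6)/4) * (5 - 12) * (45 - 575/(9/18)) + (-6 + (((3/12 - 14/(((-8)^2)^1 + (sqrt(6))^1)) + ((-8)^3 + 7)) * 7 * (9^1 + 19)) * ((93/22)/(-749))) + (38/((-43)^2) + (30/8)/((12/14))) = 639471189773217/35603826280 - 9114 * sqrt(6)/2406965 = 17960.73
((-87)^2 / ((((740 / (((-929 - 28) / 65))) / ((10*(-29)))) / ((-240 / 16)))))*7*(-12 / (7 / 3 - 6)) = -7218509886 / 481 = -15007297.06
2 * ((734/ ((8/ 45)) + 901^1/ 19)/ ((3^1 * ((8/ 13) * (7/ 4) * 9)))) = 4126057/ 14364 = 287.25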